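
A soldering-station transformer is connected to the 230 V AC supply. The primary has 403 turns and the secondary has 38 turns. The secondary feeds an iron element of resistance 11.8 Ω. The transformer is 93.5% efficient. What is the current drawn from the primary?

V_s = 230 × 38/403 = 21.687 V.
I_s = V_s/R = 21.687/11.8 = 1.8379 A.
P_out = V_s I_s = 21.687 × 1.8379 = 39.859 W.
P_in = P_out/η = 39.859/0.935 = 42.630 W.
I_p = P_in/V_p = 42.630/230 = 0.185 A.

I_p ≈ 0.185 A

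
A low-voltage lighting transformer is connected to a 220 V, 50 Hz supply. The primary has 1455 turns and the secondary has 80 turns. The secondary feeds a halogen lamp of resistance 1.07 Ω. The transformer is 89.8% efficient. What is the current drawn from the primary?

V_s = 220 × 80/1455 = 12.096 V.
I_s = V_s/R = 12.096/1.07 = 11.305 A.
P_out = V_s I_s = 12.096 × 11.305 = 136.75 W.
P_in = P_out/η = 136.75/0.898 = 152.28 W.
I_p = P_in/V_p = 152.28/220 = 0.692 A.

I_p ≈ 0.692 A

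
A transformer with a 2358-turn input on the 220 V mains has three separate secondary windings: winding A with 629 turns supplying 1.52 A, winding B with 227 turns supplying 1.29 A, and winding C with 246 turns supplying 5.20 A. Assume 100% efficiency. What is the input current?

V_A = 220 × 629/2358 = 58.685 V; V_B = 220 × 227/2358 = 21.179 V; V_C = 220 × 246/2358 = 22.952 V.
P_out = V_A I_A + V_B I_B + V_C I_C = 58.685×1.52 + 21.179×1.29 + 22.952×5.20 = 89.202 + 27.321 + 119.35 = 235.87 W.
Ideal ⇒ P_in = P_out, so I_in = P_out/V_in = 235.87/220 = 1.07 A.

I_in ≈ 1.07 A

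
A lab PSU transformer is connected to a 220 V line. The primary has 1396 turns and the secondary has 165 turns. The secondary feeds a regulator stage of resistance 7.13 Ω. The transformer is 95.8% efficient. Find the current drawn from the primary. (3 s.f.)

V_s = 220 × 165/1396 = 26.003 V.
I_s = V_s/R = 26.003/7.13 = 3.6470 A.
P_out = V_s I_s = 26.003 × 3.6470 = 94.832 W.
P_in = P_out/η = 94.832/0.958 = 98.989 W.
I_p = P_in/V_p = 98.989/220 = 0.450 A.

I_p ≈ 0.450 A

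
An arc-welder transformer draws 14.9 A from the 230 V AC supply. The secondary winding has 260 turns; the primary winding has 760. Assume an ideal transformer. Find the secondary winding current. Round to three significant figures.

I_s/I_p = N_p/N_s, so I_s = 14.9 × 760/260 = 43.6 A.

I_s ≈ 43.6 A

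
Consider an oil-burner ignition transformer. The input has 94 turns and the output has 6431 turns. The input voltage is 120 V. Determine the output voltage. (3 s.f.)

V_out/V_in = N_out/N_in, so V_out = 120 × 6431/94 = 8210 V.

V_out ≈ 8210 V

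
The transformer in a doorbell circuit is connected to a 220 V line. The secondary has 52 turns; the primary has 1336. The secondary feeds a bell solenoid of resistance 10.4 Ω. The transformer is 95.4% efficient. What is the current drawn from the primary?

I_p ≈ 0.0336 A

V_s = 220 × 52/1336 = 8.5629 V.
I_s = V_s/R = 8.5629/10.4 = 0.82335 A.
P_out = V_s I_s = 8.5629 × 0.82335 = 7.0503 W.
P_in = P_out/η = 7.0503/0.954 = 7.3902 W.
I_p = P_in/V_p = 7.3902/220 = 0.0336 A.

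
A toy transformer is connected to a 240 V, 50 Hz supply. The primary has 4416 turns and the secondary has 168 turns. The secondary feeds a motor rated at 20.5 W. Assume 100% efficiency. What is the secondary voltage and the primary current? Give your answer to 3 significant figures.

V_s = V_p × N_s/N_p = 240 × 168/4416 = 9.1304 V.
I_s = P/V_s = 20.5/9.1304 = 2.2452 A.
I_p = I_s × N_s/N_p = 2.2452 × 168/4416 = 0.0854 A.

V_s ≈ 9.13 V, I_p ≈ 0.0854 A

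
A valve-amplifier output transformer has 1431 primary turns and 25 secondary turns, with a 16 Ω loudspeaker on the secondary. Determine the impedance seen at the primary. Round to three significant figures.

Z_p = (N_p/N_s)² × Z_s = (1431/25)² × 16 = 52400 Ω.

Z_p ≈ 52400 Ω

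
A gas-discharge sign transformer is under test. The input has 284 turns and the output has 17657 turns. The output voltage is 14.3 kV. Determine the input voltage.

V_in/V_out = N_in/N_out, so V_in = 14300 × 284/17657 = 230 V.

V_in ≈ 230 V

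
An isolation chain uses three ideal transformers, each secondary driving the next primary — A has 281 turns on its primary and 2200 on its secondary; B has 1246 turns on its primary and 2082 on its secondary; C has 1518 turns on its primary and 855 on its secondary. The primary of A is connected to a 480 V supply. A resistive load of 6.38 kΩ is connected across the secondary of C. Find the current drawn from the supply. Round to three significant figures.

After A: V = 480.00 × 2200/281 = 3758.0 V.
After B: V = 3758.0 × 2082/1246 = 6279.4 V.
After C: V = 6279.4 × 855/1518 = 3536.8 V.
I_load = 3536.8/6380 = 0.55436 A, so P_out = 3536.8 × 0.55436 = 1960.7 W.
All ideal ⇒ P_in = P_out, so I_supply = 1960.7/480 = 4.08 A.

I_supply ≈ 4.08 A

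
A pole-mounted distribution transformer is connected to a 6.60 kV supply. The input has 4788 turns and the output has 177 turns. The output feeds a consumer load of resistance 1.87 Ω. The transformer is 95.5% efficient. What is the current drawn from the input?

V_out = 6600 × 177/4788 = 243.98 V.
I_out = V_out/R = 243.98/1.87 = 130.47 A.
P_out = V_out I_out = 243.98 × 130.47 = 31834 W.
P_in = P_out/η = 31834/0.955 = 33334 W.
I_in = P_in/V_in = 33334/6600 = 5.05 A.

I_in ≈ 5.05 A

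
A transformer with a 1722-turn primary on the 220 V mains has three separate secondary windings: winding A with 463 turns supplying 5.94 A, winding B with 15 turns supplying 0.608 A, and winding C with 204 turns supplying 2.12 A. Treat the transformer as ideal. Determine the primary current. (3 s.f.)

I_p ≈ 1.85 A

V_A = 220 × 463/1722 = 59.152 V; V_B = 220 × 15/1722 = 1.9164 V; V_C = 220 × 204/1722 = 26.063 V.
P_out = V_A I_A + V_B I_B + V_C I_C = 59.152×5.94 + 1.9164×0.608 + 26.063×2.12 = 351.36 + 1.1652 + 55.253 = 407.78 W.
Ideal ⇒ P_in = P_out, so I_p = P_out/V_p = 407.78/220 = 1.85 A.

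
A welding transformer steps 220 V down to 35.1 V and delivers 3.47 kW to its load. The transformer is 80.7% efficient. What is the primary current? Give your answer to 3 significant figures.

P_in = P_out/η = 3470/0.807 = 4299.9 W.
I_p = P_in/V_p = 4299.9/220 = 19.5 A.

I_p ≈ 19.5 A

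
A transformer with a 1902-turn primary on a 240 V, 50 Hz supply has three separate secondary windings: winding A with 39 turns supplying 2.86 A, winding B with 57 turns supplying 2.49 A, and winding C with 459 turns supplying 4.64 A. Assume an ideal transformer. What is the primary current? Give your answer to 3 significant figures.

V_A = 240 × 39/1902 = 4.9211 V; V_B = 240 × 57/1902 = 7.1924 V; V_C = 240 × 459/1902 = 57.918 V.
P_out = V_A I_A + V_B I_B + V_C I_C = 4.9211×2.86 + 7.1924×2.49 + 57.918×4.64 = 14.074 + 17.909 + 268.74 = 300.72 W.
Ideal ⇒ P_in = P_out, so I_p = P_out/V_p = 300.72/240 = 1.25 A.

I_p ≈ 1.25 A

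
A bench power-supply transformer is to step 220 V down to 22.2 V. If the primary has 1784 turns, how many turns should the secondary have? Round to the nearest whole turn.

N_s/N_p = V_s/V_p, so N_s = 1784 × 22.2/220 = 180.0 ≈ 180 turns.

N_s = 180 turns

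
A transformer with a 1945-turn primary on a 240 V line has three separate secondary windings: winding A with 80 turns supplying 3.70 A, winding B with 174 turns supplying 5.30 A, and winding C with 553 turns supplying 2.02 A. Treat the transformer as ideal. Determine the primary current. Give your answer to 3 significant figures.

I_p ≈ 1.20 A

V_A = 240 × 80/1945 = 9.8715 V; V_B = 240 × 174/1945 = 21.470 V; V_C = 240 × 553/1945 = 68.237 V.
P_out = V_A I_A + V_B I_B + V_C I_C = 9.8715×3.70 + 21.470×5.30 + 68.237×2.02 = 36.524 + 113.79 + 137.84 = 288.16 W.
Ideal ⇒ P_in = P_out, so I_p = P_out/V_p = 288.16/240 = 1.20 A.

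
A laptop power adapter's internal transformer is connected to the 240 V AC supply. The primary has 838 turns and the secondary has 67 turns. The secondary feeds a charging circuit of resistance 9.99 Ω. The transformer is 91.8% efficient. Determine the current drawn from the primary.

I_p ≈ 0.167 A

V_s = 240 × 67/838 = 19.189 V.
I_s = V_s/R = 19.189/9.99 = 1.9208 A.
P_out = V_s I_s = 19.189 × 1.9208 = 36.857 W.
P_in = P_out/η = 36.857/0.918 = 40.149 W.
I_p = P_in/V_p = 40.149/240 = 0.167 A.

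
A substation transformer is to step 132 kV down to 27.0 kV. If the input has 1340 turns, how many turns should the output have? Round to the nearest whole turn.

N_out = 274 turns

N_out/N_in = V_out/V_in, so N_out = 1340 × 27000/132000 = 274.1 ≈ 274 turns.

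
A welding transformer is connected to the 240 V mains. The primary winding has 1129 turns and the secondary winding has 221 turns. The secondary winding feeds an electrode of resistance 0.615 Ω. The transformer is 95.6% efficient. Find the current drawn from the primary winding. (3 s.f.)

V_s = 240 × 221/1129 = 46.980 V.
I_s = V_s/R = 46.980/0.615 = 76.390 A.
P_out = V_s I_s = 46.980 × 76.390 = 3588.8 W.
P_in = P_out/η = 3588.8/0.956 = 3753.9 W.
I_p = P_in/V_p = 3753.9/240 = 15.6 A.

I_p ≈ 15.6 A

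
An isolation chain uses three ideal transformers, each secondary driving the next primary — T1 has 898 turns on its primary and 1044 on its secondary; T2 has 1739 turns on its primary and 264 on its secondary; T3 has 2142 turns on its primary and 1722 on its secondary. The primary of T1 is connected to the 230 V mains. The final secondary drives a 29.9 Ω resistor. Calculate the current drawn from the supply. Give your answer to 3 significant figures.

Secondary of T1: V = 230.00 × 1044/898 = 267.39 V.
Secondary of T2: V = 267.39 × 264/1739 = 40.593 V.
Secondary of T3: V = 40.593 × 1722/2142 = 32.634 V.
I_load = 32.634/29.9 = 1.0914 A, so P_out = 32.634 × 1.0914 = 35.618 W.
All ideal ⇒ P_in = P_out, so I_supply = 35.618/230 = 0.155 A.

I_supply ≈ 0.155 A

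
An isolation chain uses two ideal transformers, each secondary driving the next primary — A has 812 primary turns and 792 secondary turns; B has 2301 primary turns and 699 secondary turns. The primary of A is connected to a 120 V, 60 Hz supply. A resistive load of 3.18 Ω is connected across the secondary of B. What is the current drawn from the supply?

I_supply ≈ 3.31 A

After A: V = 120.00 × 792/812 = 117.04 V.
After B: V = 117.04 × 699/2301 = 35.556 V.
I_load = 35.556/3.18 = 11.181 A, so P_out = 35.556 × 11.181 = 397.55 W.
All ideal ⇒ P_in = P_out, so I_supply = 397.55/120 = 3.31 A.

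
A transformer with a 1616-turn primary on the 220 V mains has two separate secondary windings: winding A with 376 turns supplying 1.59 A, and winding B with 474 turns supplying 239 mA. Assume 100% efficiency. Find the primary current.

V_A = 220 × 376/1616 = 51.188 V; V_B = 220 × 474/1616 = 64.530 V.
P_out = V_A I_A + V_B I_B = 51.188×1.59 + 64.530×0.239 = 81.389 + 15.423 = 96.812 W.
Ideal ⇒ P_in = P_out, so I_p = P_out/V_p = 96.812/220 = 0.440 A.

I_p ≈ 0.440 A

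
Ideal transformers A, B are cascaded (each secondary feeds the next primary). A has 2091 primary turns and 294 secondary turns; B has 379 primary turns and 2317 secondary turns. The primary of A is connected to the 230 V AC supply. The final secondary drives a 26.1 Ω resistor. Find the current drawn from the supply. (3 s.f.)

After A: V = 230.00 × 294/2091 = 32.339 V.
After B: V = 32.339 × 2317/379 = 197.70 V.
I_load = 197.70/26.1 = 7.5747 A, so P_out = 197.70 × 7.5747 = 1497.5 W.
All ideal ⇒ P_in = P_out, so I_supply = 1497.5/230 = 6.51 A.

I_supply ≈ 6.51 A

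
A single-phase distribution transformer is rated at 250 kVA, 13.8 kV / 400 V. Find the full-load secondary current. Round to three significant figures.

I_s ≈ 625 A

I_s = S/V_s = 250000/400 = 625 A.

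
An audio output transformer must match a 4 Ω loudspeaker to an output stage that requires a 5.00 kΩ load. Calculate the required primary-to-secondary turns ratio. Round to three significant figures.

Z_p/Z_s = (N_p/N_s)², so N_p/N_s = √(5000/4) = √1250 = 35.4.

N_p/N_s ≈ 35.4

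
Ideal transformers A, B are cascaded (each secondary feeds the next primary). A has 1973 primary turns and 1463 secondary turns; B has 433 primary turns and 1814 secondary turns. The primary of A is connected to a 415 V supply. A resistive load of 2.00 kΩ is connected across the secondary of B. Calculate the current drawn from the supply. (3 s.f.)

I_supply ≈ 2.00 A

After A: V = 415.00 × 1463/1973 = 307.73 V.
After B: V = 307.73 × 1814/433 = 1289.2 V.
I_load = 1289.2/2000 = 0.64459 A, so P_out = 1289.2 × 0.64459 = 831.00 W.
All ideal ⇒ P_in = P_out, so I_supply = 831.00/415 = 2.00 A.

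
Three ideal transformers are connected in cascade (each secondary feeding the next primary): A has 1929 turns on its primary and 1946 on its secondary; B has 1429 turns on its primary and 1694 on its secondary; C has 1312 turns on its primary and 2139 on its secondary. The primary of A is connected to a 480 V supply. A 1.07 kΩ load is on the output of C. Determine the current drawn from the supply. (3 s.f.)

I_supply ≈ 1.71 A

Secondary of A: V = 480.00 × 1946/1929 = 484.23 V.
Secondary of B: V = 484.23 × 1694/1429 = 574.03 V.
Secondary of C: V = 574.03 × 2139/1312 = 935.86 V.
I_load = 935.86/1070 = 0.87463 A, so P_out = 935.86 × 0.87463 = 818.53 W.
All ideal ⇒ P_in = P_out, so I_supply = 818.53/480 = 1.71 A.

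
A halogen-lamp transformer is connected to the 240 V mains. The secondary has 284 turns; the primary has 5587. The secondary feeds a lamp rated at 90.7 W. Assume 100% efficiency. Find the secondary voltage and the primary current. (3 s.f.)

V_s = V_p × N_s/N_p = 240 × 284/5587 = 12.200 V.
I_s = P/V_s = 90.7/12.200 = 7.4346 A.
I_p = I_s × N_s/N_p = 7.4346 × 284/5587 = 0.378 A.

V_s ≈ 12.2 V, I_p ≈ 0.378 A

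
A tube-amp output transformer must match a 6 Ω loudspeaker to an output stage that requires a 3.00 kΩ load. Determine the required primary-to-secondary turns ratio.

N_p/N_s ≈ 22.4

Z_p/Z_s = (N_p/N_s)², so N_p/N_s = √(3000/6) = √500 = 22.4.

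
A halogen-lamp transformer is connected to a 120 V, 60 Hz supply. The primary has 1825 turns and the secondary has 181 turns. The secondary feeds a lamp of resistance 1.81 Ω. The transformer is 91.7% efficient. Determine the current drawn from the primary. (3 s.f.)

V_s = 120 × 181/1825 = 11.901 V.
I_s = V_s/R = 11.901/1.81 = 6.5753 A.
P_out = V_s I_s = 11.901 × 6.5753 = 78.256 W.
P_in = P_out/η = 78.256/0.917 = 85.339 W.
I_p = P_in/V_p = 85.339/120 = 0.711 A.

I_p ≈ 0.711 A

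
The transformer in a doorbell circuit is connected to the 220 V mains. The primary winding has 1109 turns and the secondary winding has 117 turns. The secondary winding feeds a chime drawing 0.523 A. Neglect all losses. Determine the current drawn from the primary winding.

I_p ≈ 0.0552 A

For an ideal transformer I_p N_p = I_s N_s, so I_p = 0.523 × 117/1109 = 0.0552 A.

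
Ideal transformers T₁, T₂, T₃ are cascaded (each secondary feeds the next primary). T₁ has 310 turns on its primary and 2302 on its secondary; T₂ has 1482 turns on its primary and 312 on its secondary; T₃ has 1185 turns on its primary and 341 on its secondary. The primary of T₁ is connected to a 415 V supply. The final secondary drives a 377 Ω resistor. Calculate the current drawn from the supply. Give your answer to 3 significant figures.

Secondary of T₁: V = 415.00 × 2302/310 = 3081.7 V.
Secondary of T₂: V = 3081.7 × 312/1482 = 648.78 V.
Secondary of T₃: V = 648.78 × 341/1185 = 186.70 V.
I_load = 186.70/377 = 0.49521 A, so P_out = 186.70 × 0.49521 = 92.454 W.
All ideal ⇒ P_in = P_out, so I_supply = 92.454/415 = 0.223 A.

I_supply ≈ 0.223 A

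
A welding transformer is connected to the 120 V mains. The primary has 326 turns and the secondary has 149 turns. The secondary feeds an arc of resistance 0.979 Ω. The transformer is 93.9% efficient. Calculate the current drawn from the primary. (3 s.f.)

V_s = 120 × 149/326 = 54.847 V.
I_s = V_s/R = 54.847/0.979 = 56.023 A.
P_out = V_s I_s = 54.847 × 56.023 = 3072.7 W.
P_in = P_out/η = 3072.7/0.939 = 3272.3 W.
I_p = P_in/V_p = 3272.3/120 = 27.3 A.

I_p ≈ 27.3 A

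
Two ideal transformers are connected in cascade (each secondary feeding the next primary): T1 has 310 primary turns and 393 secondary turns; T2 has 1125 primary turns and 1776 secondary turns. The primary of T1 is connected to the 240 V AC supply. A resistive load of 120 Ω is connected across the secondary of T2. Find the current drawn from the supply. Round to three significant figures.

Secondary of T1: V = 240.00 × 393/310 = 304.26 V.
Secondary of T2: V = 304.26 × 1776/1125 = 480.32 V.
I_load = 480.32/120 = 4.0027 A, so P_out = 480.32 × 4.0027 = 1922.6 W.
All ideal ⇒ P_in = P_out, so I_supply = 1922.6/240 = 8.01 A.

I_supply ≈ 8.01 A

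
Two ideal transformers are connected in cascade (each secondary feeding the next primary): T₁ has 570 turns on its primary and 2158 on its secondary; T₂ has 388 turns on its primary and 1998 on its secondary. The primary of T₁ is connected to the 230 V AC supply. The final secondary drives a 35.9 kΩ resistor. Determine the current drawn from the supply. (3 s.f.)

Secondary of T₁: V = 230.00 × 2158/570 = 870.77 V.
Secondary of T₂: V = 870.77 × 1998/388 = 4484.0 V.
I_load = 4484.0/35900 = 0.12490 A, so P_out = 4484.0 × 0.12490 = 560.07 W.
All ideal ⇒ P_in = P_out, so I_supply = 560.07/230 = 2.44 A.

I_supply ≈ 2.44 A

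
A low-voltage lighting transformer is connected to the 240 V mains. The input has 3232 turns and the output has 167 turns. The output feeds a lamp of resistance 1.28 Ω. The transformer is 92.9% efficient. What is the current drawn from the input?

V_out = 240 × 167/3232 = 12.401 V.
I_out = V_out/R = 12.401/1.28 = 9.6883 A.
P_out = V_out I_out = 12.401 × 9.6883 = 120.14 W.
P_in = P_out/η = 120.14/0.929 = 129.33 W.
I_in = P_in/V_in = 129.33/240 = 0.539 A.

I_in ≈ 0.539 A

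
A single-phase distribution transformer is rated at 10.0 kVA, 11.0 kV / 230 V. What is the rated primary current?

I_p = S/V_p = 10000/11000 = 0.909 A.

I_p ≈ 0.909 A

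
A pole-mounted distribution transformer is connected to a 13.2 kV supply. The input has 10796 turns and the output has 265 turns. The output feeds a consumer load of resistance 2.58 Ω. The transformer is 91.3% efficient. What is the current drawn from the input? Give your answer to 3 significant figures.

I_in ≈ 3.38 A

V_out = 13200 × 265/10796 = 324.01 V.
I_out = V_out/R = 324.01/2.58 = 125.58 A.
P_out = V_out I_out = 324.01 × 125.58 = 40691 W.
P_in = P_out/η = 40691/0.913 = 44568 W.
I_in = P_in/V_in = 44568/13200 = 3.38 A.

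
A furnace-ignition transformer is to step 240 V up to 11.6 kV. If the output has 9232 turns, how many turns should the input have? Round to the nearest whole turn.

N_in/N_out = V_in/V_out, so N_in = 9232 × 240/11600 = 191.0 ≈ 191 turns.

N_in = 191 turns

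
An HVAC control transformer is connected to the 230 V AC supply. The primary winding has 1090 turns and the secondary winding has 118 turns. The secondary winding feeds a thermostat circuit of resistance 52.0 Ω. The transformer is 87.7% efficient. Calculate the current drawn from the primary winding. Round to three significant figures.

V_s = 230 × 118/1090 = 24.899 V.
I_s = V_s/R = 24.899/52.0 = 0.47883 A.
P_out = V_s I_s = 24.899 × 0.47883 = 11.922 W.
P_in = P_out/η = 11.922/0.877 = 13.595 W.
I_p = P_in/V_p = 13.595/230 = 0.0591 A.

I_p ≈ 0.0591 A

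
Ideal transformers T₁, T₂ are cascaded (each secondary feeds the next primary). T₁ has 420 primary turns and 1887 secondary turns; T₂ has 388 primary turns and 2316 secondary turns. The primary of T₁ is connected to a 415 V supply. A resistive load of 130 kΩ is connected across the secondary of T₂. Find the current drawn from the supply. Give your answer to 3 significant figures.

Secondary of T₁: V = 415.00 × 1887/420 = 1864.5 V.
Secondary of T₂: V = 1864.5 × 2316/388 = 11130 V.
I_load = 11130/130000 = 0.085612 A, so P_out = 11130 × 0.085612 = 952.82 W.
All ideal ⇒ P_in = P_out, so I_supply = 952.82/415 = 2.30 A.

I_supply ≈ 2.30 A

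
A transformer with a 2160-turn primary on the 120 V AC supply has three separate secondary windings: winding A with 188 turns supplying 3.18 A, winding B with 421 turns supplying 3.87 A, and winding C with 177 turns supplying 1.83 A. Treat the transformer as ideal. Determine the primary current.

I_p ≈ 1.18 A

V_A = 120 × 188/2160 = 10.444 V; V_B = 120 × 421/2160 = 23.389 V; V_C = 120 × 177/2160 = 9.8333 V.
P_out = V_A I_A + V_B I_B + V_C I_C = 10.444×3.18 + 23.389×3.87 + 9.8333×1.83 = 33.213 + 90.515 + 17.995 = 141.72 W.
Ideal ⇒ P_in = P_out, so I_p = P_out/V_p = 141.72/120 = 1.18 A.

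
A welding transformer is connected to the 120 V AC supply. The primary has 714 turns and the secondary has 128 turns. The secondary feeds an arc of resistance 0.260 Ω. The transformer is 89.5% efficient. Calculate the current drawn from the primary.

V_s = 120 × 128/714 = 21.513 V.
I_s = V_s/R = 21.513/0.260 = 82.741 A.
P_out = V_s I_s = 21.513 × 82.741 = 1780.0 W.
P_in = P_out/η = 1780.0/0.895 = 1988.8 W.
I_p = P_in/V_p = 1988.8/120 = 16.6 A.

I_p ≈ 16.6 A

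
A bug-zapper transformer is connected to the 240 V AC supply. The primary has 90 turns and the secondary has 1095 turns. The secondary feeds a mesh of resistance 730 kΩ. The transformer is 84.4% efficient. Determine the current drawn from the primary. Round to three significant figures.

V_s = 240 × 1095/90 = 2920.0 V.
I_s = V_s/R = 2920.0/730000 = 0.0040000 A.
P_out = V_s I_s = 2920.0 × 0.0040000 = 11.680 W.
P_in = P_out/η = 11.680/0.844 = 13.839 W.
I_p = P_in/V_p = 13.839/240 = 0.0577 A.

I_p ≈ 0.0577 A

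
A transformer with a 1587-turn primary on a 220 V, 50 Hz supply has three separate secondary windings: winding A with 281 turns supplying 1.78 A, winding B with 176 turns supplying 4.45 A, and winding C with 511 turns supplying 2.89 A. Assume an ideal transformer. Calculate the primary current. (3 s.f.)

I_p ≈ 1.74 A

V_A = 220 × 281/1587 = 38.954 V; V_B = 220 × 176/1587 = 24.398 V; V_C = 220 × 511/1587 = 70.838 V.
P_out = V_A I_A + V_B I_B + V_C I_C = 38.954×1.78 + 24.398×4.45 + 70.838×2.89 = 69.338 + 108.57 + 204.72 = 382.63 W.
Ideal ⇒ P_in = P_out, so I_p = P_out/V_p = 382.63/220 = 1.74 A.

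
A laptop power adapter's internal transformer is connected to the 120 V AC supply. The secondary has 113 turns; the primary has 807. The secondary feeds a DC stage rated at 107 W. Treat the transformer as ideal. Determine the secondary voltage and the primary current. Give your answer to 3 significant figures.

V_s ≈ 16.8 V, I_p ≈ 0.892 A

V_s = V_p × N_s/N_p = 120 × 113/807 = 16.803 V.
I_s = P/V_s = 107/16.803 = 6.3679 A.
I_p = I_s × N_s/N_p = 6.3679 × 113/807 = 0.892 A.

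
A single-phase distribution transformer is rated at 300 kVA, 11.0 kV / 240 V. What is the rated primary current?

I_p = S/V_p = 300000/11000 = 27.3 A.

I_p ≈ 27.3 A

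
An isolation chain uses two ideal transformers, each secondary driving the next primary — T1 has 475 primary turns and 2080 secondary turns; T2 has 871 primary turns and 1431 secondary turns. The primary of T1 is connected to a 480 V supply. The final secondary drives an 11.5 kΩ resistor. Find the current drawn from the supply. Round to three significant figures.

Secondary of T1: V = 480.00 × 2080/475 = 2101.9 V.
Secondary of T2: V = 2101.9 × 1431/871 = 3453.3 V.
I_load = 3453.3/11500 = 0.30029 A, so P_out = 3453.3 × 0.30029 = 1037.0 W.
All ideal ⇒ P_in = P_out, so I_supply = 1037.0/480 = 2.16 A.

I_supply ≈ 2.16 A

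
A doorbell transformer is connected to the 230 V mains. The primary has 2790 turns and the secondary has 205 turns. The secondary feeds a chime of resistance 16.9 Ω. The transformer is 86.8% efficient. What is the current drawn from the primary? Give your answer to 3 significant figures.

I_p ≈ 0.0846 A

V_s = 230 × 205/2790 = 16.900 V.
I_s = V_s/R = 16.900/16.9 = 0.99998 A.
P_out = V_s I_s = 16.900 × 0.99998 = 16.899 W.
P_in = P_out/η = 16.899/0.868 = 19.469 W.
I_p = P_in/V_p = 19.469/230 = 0.0846 A.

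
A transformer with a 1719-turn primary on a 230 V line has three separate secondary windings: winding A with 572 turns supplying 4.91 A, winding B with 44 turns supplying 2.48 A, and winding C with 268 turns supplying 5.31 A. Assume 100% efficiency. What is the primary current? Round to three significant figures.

V_A = 230 × 572/1719 = 76.533 V; V_B = 230 × 44/1719 = 5.8871 V; V_C = 230 × 268/1719 = 35.858 V.
P_out = V_A I_A + V_B I_B + V_C I_C = 76.533×4.91 + 5.8871×2.48 + 35.858×5.31 = 375.78 + 14.600 + 190.41 = 580.78 W.
Ideal ⇒ P_in = P_out, so I_p = P_out/V_p = 580.78/230 = 2.53 A.

I_p ≈ 2.53 A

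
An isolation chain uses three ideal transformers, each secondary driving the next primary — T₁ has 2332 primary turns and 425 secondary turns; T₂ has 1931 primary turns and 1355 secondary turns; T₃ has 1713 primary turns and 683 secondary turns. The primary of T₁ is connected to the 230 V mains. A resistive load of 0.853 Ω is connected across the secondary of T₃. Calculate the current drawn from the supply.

I_supply ≈ 0.701 A

Secondary of T₁: V = 230.00 × 425/2332 = 41.917 V.
Secondary of T₂: V = 41.917 × 1355/1931 = 29.413 V.
Secondary of T₃: V = 29.413 × 683/1713 = 11.728 V.
I_load = 11.728/0.853 = 13.749 A, so P_out = 11.728 × 13.749 = 161.24 W.
All ideal ⇒ P_in = P_out, so I_supply = 161.24/230 = 0.701 A.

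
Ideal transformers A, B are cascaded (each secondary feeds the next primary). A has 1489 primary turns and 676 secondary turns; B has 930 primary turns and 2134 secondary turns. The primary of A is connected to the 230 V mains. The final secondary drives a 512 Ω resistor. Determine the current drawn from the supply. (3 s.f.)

I_supply ≈ 0.488 A

Secondary of A: V = 230.00 × 676/1489 = 104.42 V.
Secondary of B: V = 104.42 × 2134/930 = 239.60 V.
I_load = 239.60/512 = 0.46797 A, so P_out = 239.60 × 0.46797 = 112.13 W.
All ideal ⇒ P_in = P_out, so I_supply = 112.13/230 = 0.488 A.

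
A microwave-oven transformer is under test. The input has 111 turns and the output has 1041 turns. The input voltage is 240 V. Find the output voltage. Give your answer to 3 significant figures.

V_out ≈ 2250 V

V_out/V_in = N_out/N_in, so V_out = 240 × 1041/111 = 2250 V.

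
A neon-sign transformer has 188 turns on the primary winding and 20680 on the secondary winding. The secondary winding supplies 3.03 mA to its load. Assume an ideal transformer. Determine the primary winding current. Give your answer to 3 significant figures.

I_p ≈ 0.333 A

For an ideal transformer I_p/I_s = N_s/N_p, so I_p = 0.00303 × 20680/188 = 0.333 A.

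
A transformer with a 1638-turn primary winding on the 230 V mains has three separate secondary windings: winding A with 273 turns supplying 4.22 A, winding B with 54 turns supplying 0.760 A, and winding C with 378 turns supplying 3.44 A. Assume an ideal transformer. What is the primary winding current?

V_A = 230 × 273/1638 = 38.333 V; V_B = 230 × 54/1638 = 7.5824 V; V_C = 230 × 378/1638 = 53.077 V.
P_out = V_A I_A + V_B I_B + V_C I_C = 38.333×4.22 + 7.5824×0.760 + 53.077×3.44 = 161.77 + 5.7626 + 182.58 = 350.11 W.
Ideal ⇒ P_in = P_out, so I_p = P_out/V_p = 350.11/230 = 1.52 A.

I_p ≈ 1.52 A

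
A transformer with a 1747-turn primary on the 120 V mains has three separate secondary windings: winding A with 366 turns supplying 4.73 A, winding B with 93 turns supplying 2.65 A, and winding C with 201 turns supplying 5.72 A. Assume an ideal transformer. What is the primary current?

V_A = 120 × 366/1747 = 25.140 V; V_B = 120 × 93/1747 = 6.3881 V; V_C = 120 × 201/1747 = 13.807 V.
P_out = V_A I_A + V_B I_B + V_C I_C = 25.140×4.73 + 6.3881×2.65 + 13.807×5.72 = 118.91 + 16.928 + 78.973 = 214.82 W.
Ideal ⇒ P_in = P_out, so I_p = P_out/V_p = 214.82/120 = 1.79 A.

I_p ≈ 1.79 A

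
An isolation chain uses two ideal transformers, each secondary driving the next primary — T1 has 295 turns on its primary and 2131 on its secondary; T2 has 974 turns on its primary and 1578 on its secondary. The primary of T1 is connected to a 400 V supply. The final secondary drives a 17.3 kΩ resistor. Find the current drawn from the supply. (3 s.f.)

Secondary of T1: V = 400.00 × 2131/295 = 2889.5 V.
Secondary of T2: V = 2889.5 × 1578/974 = 4681.3 V.
I_load = 4681.3/17300 = 0.27060 A, so P_out = 4681.3 × 0.27060 = 1266.8 W.
All ideal ⇒ P_in = P_out, so I_supply = 1266.8/400 = 3.17 A.

I_supply ≈ 3.17 A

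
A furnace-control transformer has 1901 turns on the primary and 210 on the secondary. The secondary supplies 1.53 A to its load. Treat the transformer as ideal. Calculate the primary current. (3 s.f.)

I_p ≈ 0.169 A

For an ideal transformer I_p/I_s = N_s/N_p, so I_p = 1.53 × 210/1901 = 0.169 A.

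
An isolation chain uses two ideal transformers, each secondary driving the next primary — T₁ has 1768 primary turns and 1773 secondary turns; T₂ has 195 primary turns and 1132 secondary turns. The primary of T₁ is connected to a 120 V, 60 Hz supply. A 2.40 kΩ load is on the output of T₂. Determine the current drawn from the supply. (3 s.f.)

I_supply ≈ 1.69 A

After T₁: V = 120.00 × 1773/1768 = 120.34 V.
After T₂: V = 120.34 × 1132/195 = 698.59 V.
I_load = 698.59/2400 = 0.29108 A, so P_out = 698.59 × 0.29108 = 203.34 W.
All ideal ⇒ P_in = P_out, so I_supply = 203.34/120 = 1.69 A.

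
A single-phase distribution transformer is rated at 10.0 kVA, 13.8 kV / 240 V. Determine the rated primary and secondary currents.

I_p = S/V_p = 10000/13800 = 0.725 A.
I_s = S/V_s = 10000/240 = 41.7 A.

I_p ≈ 0.725 A, I_s ≈ 41.7 A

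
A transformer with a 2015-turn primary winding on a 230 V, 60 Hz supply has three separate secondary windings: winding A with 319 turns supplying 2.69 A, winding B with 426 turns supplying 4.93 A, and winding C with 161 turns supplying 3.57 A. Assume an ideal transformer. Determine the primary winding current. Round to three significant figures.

V_A = 230 × 319/2015 = 36.412 V; V_B = 230 × 426/2015 = 48.625 V; V_C = 230 × 161/2015 = 18.377 V.
P_out = V_A I_A + V_B I_B + V_C I_C = 36.412×2.69 + 48.625×4.93 + 18.377×3.57 = 97.948 + 239.72 + 65.607 = 403.28 W.
Ideal ⇒ P_in = P_out, so I_p = P_out/V_p = 403.28/230 = 1.75 A.

I_p ≈ 1.75 A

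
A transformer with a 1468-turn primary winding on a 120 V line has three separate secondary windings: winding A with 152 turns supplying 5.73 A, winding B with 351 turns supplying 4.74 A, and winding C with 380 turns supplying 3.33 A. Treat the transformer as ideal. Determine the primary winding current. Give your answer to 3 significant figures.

V_A = 120 × 152/1468 = 12.425 V; V_B = 120 × 351/1468 = 28.692 V; V_C = 120 × 380/1468 = 31.063 V.
P_out = V_A I_A + V_B I_B + V_C I_C = 12.425×5.73 + 28.692×4.74 + 31.063×3.33 = 71.196 + 136.00 + 103.44 = 310.63 W.
Ideal ⇒ P_in = P_out, so I_p = P_out/V_p = 310.63/120 = 2.59 A.

I_p ≈ 2.59 A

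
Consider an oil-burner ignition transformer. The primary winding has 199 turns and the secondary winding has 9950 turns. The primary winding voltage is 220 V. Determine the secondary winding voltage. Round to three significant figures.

V_s ≈ 11000 V

V_s/V_p = N_s/N_p, so V_s = 220 × 9950/199 = 11000 V.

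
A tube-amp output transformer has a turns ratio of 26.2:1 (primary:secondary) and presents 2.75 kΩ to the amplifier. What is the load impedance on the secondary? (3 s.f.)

Z_s = Z_p/(N_p/N_s)² = 2750/26.2² = 4.01 Ω.

Z_s ≈ 4.01 Ω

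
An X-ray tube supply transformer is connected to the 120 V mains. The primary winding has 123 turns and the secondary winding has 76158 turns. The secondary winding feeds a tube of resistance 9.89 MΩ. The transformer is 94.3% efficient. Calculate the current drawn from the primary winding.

V_s = 120 × 76158/123 = 74300 V.
I_s = V_s/R = 74300/(9.89×10^6) = 0.0075127 A.
P_out = V_s I_s = 74300 × 0.0075127 = 558.20 W.
P_in = P_out/η = 558.20/0.943 = 591.94 W.
I_p = P_in/V_p = 591.94/120 = 4.93 A.

I_p ≈ 4.93 A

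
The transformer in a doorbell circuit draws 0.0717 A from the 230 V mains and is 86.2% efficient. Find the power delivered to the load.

P_out ≈ 14.2 W

P_in = V_p I_p = 230 × 0.0717 = 16.491 W.
P_out = η P_in = 0.862 × 16.491 = 14.2 W.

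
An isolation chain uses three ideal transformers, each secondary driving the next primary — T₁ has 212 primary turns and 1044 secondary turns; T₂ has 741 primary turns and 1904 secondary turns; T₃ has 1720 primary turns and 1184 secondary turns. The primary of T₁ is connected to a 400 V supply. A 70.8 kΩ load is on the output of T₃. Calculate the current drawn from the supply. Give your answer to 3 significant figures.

I_supply ≈ 0.429 A

Secondary of T₁: V = 400.00 × 1044/212 = 1969.8 V.
Secondary of T₂: V = 1969.8 × 1904/741 = 5061.4 V.
Secondary of T₃: V = 5061.4 × 1184/1720 = 3484.1 V.
I_load = 3484.1/70800 = 0.049211 A, so P_out = 3484.1 × 0.049211 = 171.46 W.
All ideal ⇒ P_in = P_out, so I_supply = 171.46/400 = 0.429 A.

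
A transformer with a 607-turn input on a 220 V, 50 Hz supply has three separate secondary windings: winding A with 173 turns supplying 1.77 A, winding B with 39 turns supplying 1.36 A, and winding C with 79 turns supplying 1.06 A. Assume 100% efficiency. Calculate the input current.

I_in ≈ 0.730 A

V_A = 220 × 173/607 = 62.702 V; V_B = 220 × 39/607 = 14.135 V; V_C = 220 × 79/607 = 28.633 V.
P_out = V_A I_A + V_B I_B + V_C I_C = 62.702×1.77 + 14.135×1.36 + 28.633×1.06 = 110.98 + 19.224 + 30.351 = 160.56 W.
Ideal ⇒ P_in = P_out, so I_in = P_out/V_in = 160.56/220 = 0.730 A.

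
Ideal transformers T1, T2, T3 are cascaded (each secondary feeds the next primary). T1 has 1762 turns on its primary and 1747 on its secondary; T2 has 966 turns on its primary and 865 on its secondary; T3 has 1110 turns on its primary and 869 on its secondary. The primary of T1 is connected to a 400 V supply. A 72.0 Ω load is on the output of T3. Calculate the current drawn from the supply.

After T1: V = 400.00 × 1747/1762 = 396.59 V.
After T2: V = 396.59 × 865/966 = 355.13 V.
After T3: V = 355.13 × 869/1110 = 278.02 V.
I_load = 278.02/72.0 = 3.8614 A, so P_out = 278.02 × 3.8614 = 1073.6 W.
All ideal ⇒ P_in = P_out, so I_supply = 1073.6/400 = 2.68 A.

I_supply ≈ 2.68 A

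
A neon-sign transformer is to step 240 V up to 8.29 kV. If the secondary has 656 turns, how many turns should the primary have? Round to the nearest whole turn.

N_p/N_s = V_p/V_s, so N_p = 656 × 240/8290 = 19.0 ≈ 19 turns.

N_p = 19 turns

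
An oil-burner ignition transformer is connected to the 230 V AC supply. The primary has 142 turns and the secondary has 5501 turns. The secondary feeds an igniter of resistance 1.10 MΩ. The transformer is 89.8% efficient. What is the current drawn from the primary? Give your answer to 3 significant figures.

V_s = 230 × 5501/142 = 8910.1 V.
I_s = V_s/R = 8910.1/(1.10×10^6) = 0.0081001 A.
P_out = V_s I_s = 8910.1 × 0.0081001 = 72.172 W.
P_in = P_out/η = 72.172/0.898 = 80.370 W.
I_p = P_in/V_p = 80.370/230 = 0.349 A.

I_p ≈ 0.349 A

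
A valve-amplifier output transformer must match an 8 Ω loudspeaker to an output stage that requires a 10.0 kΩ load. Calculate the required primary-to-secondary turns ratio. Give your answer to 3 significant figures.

Z_p/Z_s = (N_p/N_s)², so N_p/N_s = √(10000/8) = √1250 = 35.4.

N_p/N_s ≈ 35.4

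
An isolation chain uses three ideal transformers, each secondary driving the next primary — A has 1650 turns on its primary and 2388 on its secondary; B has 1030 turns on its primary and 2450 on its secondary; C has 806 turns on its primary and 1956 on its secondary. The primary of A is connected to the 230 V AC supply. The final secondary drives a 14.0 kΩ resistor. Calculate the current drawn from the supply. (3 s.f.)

After A: V = 230.00 × 2388/1650 = 332.87 V.
After B: V = 332.87 × 2450/1030 = 791.78 V.
After C: V = 791.78 × 1956/806 = 1921.5 V.
I_load = 1921.5/14000 = 0.13725 A, so P_out = 1921.5 × 0.13725 = 263.73 W.
All ideal ⇒ P_in = P_out, so I_supply = 263.73/230 = 1.15 A.

I_supply ≈ 1.15 A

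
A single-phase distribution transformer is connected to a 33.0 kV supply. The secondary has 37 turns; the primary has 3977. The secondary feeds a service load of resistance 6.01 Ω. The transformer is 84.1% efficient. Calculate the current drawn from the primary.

V_s = 33000 × 37/3977 = 307.02 V.
I_s = V_s/R = 307.02/6.01 = 51.084 A.
P_out = V_s I_s = 307.02 × 51.084 = 15684 W.
P_in = P_out/η = 15684/0.841 = 18649 W.
I_p = P_in/V_p = 18649/33000 = 0.565 A.

I_p ≈ 0.565 A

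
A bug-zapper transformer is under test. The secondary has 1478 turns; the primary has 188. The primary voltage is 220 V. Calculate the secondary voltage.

V_s ≈ 1730 V

V_s/V_p = N_s/N_p, so V_s = 220 × 1478/188 = 1730 V.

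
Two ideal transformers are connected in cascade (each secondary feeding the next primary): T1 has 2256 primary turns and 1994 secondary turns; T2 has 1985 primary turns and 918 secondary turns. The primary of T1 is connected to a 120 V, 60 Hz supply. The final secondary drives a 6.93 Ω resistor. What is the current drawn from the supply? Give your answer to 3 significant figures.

Secondary of T1: V = 120.00 × 1994/2256 = 106.06 V.
Secondary of T2: V = 106.06 × 918/1985 = 49.051 V.
I_load = 49.051/6.93 = 7.0781 A, so P_out = 49.051 × 7.0781 = 347.19 W.
All ideal ⇒ P_in = P_out, so I_supply = 347.19/120 = 2.89 A.

I_supply ≈ 2.89 A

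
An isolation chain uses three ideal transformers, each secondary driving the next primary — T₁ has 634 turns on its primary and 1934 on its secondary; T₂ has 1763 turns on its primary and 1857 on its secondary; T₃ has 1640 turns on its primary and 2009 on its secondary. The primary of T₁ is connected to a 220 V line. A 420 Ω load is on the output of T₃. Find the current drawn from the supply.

I_supply ≈ 8.12 A

After T₁: V = 220.00 × 1934/634 = 671.10 V.
After T₂: V = 671.10 × 1857/1763 = 706.89 V.
After T₃: V = 706.89 × 2009/1640 = 865.94 V.
I_load = 865.94/420 = 2.0618 A, so P_out = 865.94 × 2.0618 = 1785.3 W.
All ideal ⇒ P_in = P_out, so I_supply = 1785.3/220 = 8.12 A.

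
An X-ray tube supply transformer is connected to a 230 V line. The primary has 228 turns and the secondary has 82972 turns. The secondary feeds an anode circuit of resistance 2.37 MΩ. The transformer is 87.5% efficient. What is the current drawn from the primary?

I_p ≈ 14.7 A

V_s = 230 × 82972/228 = 83700 V.
I_s = V_s/R = 83700/(2.37×10^6) = 0.035316 A.
P_out = V_s I_s = 83700 × 0.035316 = 2956.0 W.
P_in = P_out/η = 2956.0/0.875 = 3378.3 W.
I_p = P_in/V_p = 3378.3/230 = 14.7 A.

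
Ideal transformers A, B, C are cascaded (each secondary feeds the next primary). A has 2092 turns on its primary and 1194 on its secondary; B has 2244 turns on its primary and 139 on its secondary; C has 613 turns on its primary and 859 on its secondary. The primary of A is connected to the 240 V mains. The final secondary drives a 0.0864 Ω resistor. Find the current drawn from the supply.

Secondary of A: V = 240.00 × 1194/2092 = 136.98 V.
Secondary of B: V = 136.98 × 139/2244 = 8.4849 V.
Secondary of C: V = 8.4849 × 859/613 = 11.890 V.
I_load = 11.890/0.0864 = 137.61 A, so P_out = 11.890 × 137.61 = 1636.2 W.
All ideal ⇒ P_in = P_out, so I_supply = 1636.2/240 = 6.82 A.

I_supply ≈ 6.82 A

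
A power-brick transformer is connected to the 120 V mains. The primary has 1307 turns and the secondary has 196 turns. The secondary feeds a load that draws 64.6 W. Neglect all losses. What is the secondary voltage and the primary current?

V_s = V_p × N_s/N_p = 120 × 196/1307 = 17.995 V.
I_s = P/V_s = 64.6/17.995 = 3.5898 A.
I_p = I_s × N_s/N_p = 3.5898 × 196/1307 = 0.538 A.

V_s ≈ 18.0 V, I_p ≈ 0.538 A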